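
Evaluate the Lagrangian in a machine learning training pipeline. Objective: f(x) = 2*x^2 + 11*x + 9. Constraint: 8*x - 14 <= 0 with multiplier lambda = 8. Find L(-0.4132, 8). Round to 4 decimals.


Step 1: Evaluate f(x).
f(-0.4132) = 2*(-0.4132)^2 + 11*(-0.4132) + 9 = 4.7963
Step 2: Evaluate g(x).
g(-0.4132) = 8*-0.4132 - 14 = -17.3056
Step 3: Compute Lagrangian.
L = 4.7963 + 8*-17.3056 = -133.6485


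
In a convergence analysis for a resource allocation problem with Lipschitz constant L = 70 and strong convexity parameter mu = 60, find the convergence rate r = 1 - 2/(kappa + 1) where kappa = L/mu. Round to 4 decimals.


Step 1: Compute the condition number.
kappa = L/mu = 70/60 = 1.1667
Step 2: Compute the convergence rate.
r = 1 - 2/(kappa + 1) = 1 - 2*mu/(L + mu) = (L - mu)/(L + mu) = 10/130 = 0.0769


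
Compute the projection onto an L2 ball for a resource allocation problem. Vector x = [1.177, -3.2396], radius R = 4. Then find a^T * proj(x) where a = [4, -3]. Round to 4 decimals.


Step 1: Compute ||x|| (intermediates to 6 decimals).
||x|| = sqrt(1.177^2 + (-3.2396)^2) = 3.446786
Step 2: Project.
Since ||x|| <= R, proj = x (no scaling needed).
proj(x) = [1.177, -3.2396]
Step 3: Dot product.
a^T * proj(x) = 4*1.177 - 3*(-3.2396) = 14.4268


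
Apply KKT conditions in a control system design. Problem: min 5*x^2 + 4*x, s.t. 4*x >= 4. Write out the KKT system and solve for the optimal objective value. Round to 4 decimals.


Step 1: Try lambda = 0 (constraint inactive).
x_unc = -4/(2*5) = -0.4
Check: 4*-0.4 = -1.6 < 4 -- violated!
Step 2: Constraint must be active: 4*x = 4
x* = 4/4 = 1.0
lambda = (2*5*1.0 + 4)/4 = 3.5
Step 3: Compute optimal value.
f(x*) = 5*1.0^2 + 4*1.0 = 9.0


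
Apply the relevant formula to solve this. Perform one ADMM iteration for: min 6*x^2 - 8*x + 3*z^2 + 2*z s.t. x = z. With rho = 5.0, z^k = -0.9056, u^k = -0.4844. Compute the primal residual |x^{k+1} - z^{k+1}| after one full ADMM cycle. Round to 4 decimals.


ADMM iteration with rho = 5.0, z^k = -0.9056, u^k = -0.4844
Step 1: x-update.
Minimize 6*x^2 - 8*x + (5.0/2)*(x + 0.9056 - 0.4844)^2
FOC: (2*6 + 5.0)*x = 8 + 5.0*(-0.9056 + 0.4844)
x^{k+1} = 0.3467
Step 2: z-update.
Minimize 3*z^2 + 2*z + (5.0/2)*(0.3467 - z - 0.4844)^2
FOC: (2*3 + 5.0)*z = -2 + 5.0*(0.3467 - 0.4844)
z^{k+1} = -0.2444
Step 3: u-update.
u^{k+1} = -0.4844 + 0.3467 + 0.2444 = 0.1067
Step 4: Primal residual = |0.3467 + 0.2444| = 0.5911


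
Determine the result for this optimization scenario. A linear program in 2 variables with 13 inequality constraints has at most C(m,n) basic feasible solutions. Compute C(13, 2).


Each vertex corresponds to some choice of n active constraints out of m, so the number of vertices is at most C(m, n) = m! / (n!(m-n)!).
m = 13, n = 2
Numerator: 13 * 12
Denominator: 2! = 2
C(13, 2) = 78


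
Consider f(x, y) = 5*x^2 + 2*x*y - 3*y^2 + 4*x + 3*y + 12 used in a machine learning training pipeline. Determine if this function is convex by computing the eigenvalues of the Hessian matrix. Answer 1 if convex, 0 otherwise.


The Hessian of f(x,y) = 5*x^2 + 2*x*y - 3*y^2 + 4*x + 3*y + 12 is:
H = [[10, 2], [2, -6]]
Trace = 10 - 6 = 4
Determinant = 10*-6 - (2)^2 = -64
Discriminant = (4)^2 - 4*-64 = 272.0
Eigenvalues: lambda_1 = -6.2462, lambda_2 = 10.2462
The function is not convex.

0


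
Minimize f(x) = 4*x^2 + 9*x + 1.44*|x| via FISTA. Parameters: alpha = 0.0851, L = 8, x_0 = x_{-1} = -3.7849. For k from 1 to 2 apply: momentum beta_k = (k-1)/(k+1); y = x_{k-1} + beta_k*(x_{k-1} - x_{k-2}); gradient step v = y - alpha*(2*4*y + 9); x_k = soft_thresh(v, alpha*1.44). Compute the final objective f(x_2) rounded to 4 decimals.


FISTA on f(x) = 4*x^2 + 9*x + 1.44*|x|
L = 8, alpha = 0.0851
Iteration 1: beta = 0.0, y = -3.7849 + 0.0*(-3.7849 + 3.7849) = -3.7849
  grad(y) = -21.2792, v = y - alpha*grad = -1.974
  prox(v) = soft_thresh(-1.974, 0.1225) = -1.8515
Iteration 2: beta = 0.3333, y = -1.8515 + 0.3333*(-1.8515 + 3.7849) = -1.207
  grad(y) = -0.6562, v = y - alpha*grad = -1.1512
  prox(v) = soft_thresh(-1.1512, 0.1225) = -1.0286
f(x_2) = 4*(-1.0286)^2 + 9*(-1.0286) + 1.44*|-1.0286| = -3.5441


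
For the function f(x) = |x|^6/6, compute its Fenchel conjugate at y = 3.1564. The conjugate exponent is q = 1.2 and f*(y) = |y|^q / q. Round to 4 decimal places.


The conjugate exponent q satisfies 1/p + 1/q = 1.
p = 6, so q = 6/(6 - 1) = 1.2
|y|^q = 3.1564^1.2 = 3.9722
f*(3.1564) = 3.9722 / 1.2 = 3.3102


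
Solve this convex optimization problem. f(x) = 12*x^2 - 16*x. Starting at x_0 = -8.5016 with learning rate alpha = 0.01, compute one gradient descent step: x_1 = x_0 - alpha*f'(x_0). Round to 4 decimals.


We compute the gradient at x_0 and apply the update.
f'(x) = 24*x - 16
f'(-8.5016) = 24*-8.5016 - 16 = -220.0384
x_1 = -8.5016 - 0.01*-220.0384 = -6.3012


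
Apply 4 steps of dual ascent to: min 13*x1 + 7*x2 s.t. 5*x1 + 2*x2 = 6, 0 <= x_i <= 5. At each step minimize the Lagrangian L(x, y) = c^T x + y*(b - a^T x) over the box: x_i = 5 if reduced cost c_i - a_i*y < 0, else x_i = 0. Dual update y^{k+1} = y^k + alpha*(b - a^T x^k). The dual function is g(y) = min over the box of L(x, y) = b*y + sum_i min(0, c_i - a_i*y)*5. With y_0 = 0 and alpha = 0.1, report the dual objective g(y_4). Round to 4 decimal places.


Dual ascent for LP: min 13*x1 + 7*x2, 5*x1 + 2*x2 = 6, 0 <= x_i <= 5
Step 1: y^k = 0.0, reduced costs: (13.0, 7.0)
  x^k = (0.0, 0.0), subgradient = b - a^T x = 6.0
  y^{k+1} = 0.0 + 0.1*6.0 = 0.6
Step 2: y^k = 0.6, reduced costs: (10.0, 5.8)
  x^k = (0.0, 0.0), subgradient = b - a^T x = 6.0
  y^{k+1} = 0.6 + 0.1*6.0 = 1.2
Step 3: y^k = 1.2, reduced costs: (7.0, 4.6)
  x^k = (0.0, 0.0), subgradient = b - a^T x = 6.0
  y^{k+1} = 1.2 + 0.1*6.0 = 1.8
Step 4: y^k = 1.8, reduced costs: (4.0, 3.4)
  x^k = (0.0, 0.0), subgradient = b - a^T x = 6.0
  y^{k+1} = 1.8 + 0.1*6.0 = 2.4
Dual objective at y_4 = 2.4: reduced costs (1.0, 2.2), box minimizer x = (0.0, 0.0)
g(y_4) = b*y + (c1 - a1*y)*x1 + (c2 - a2*y)*x2 = 6*2.4 + 1.0*0.0 + 2.2*0.0 = 14.4 + 0.0 + 0.0 = 14.4


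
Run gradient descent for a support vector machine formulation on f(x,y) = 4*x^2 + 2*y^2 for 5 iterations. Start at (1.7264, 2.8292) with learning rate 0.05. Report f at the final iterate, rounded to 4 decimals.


Gradient descent on f(x,y) = 4*x^2 + 2*y^2.
Starting point: (1.7264, 2.8292), alpha = 0.05
Step 1: grad_x = 2*4*1.7264 = 13.8112, grad_y = 2*2*2.8292 = 11.3168
  x_1 = 1.7264 - 0.05*13.8112 = 1.0358
  y_1 = 2.8292 - 0.05*11.3168 = 2.2634
Step 2: grad_x = 2*4*1.0358 = 8.2867, grad_y = 2*2*2.2634 = 9.0534
  x_2 = 1.0358 - 0.05*8.2867 = 0.6215
  y_2 = 2.2634 - 0.05*9.0534 = 1.8107
Step 3: grad_x = 2*4*0.6215 = 4.972, grad_y = 2*2*1.8107 = 7.2428
  x_3 = 0.6215 - 0.05*4.972 = 0.3729
  y_3 = 1.8107 - 0.05*7.2428 = 1.4486
Step 4: grad_x = 2*4*0.3729 = 2.9832, grad_y = 2*2*1.4486 = 5.7942
  x_4 = 0.3729 - 0.05*2.9832 = 0.2237
  y_4 = 1.4486 - 0.05*5.7942 = 1.1588
Step 5: grad_x = 2*4*0.2237 = 1.7899, grad_y = 2*2*1.1588 = 4.6354
  x_5 = 0.2237 - 0.05*1.7899 = 0.1342
  y_5 = 1.1588 - 0.05*4.6354 = 0.9271
f(0.1342, 0.9271) = 4*0.1342^2 + 2*0.9271^2 = 1.791


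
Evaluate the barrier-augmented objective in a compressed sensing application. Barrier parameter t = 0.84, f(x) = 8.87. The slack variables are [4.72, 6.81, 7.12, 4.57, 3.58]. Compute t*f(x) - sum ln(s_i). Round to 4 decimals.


Step 1: Compute log-barrier.
ln values: [1.5518, 1.9184, 1.9629, 1.5195, 1.2754]
phi = -(1.5518 + 1.9184 + 1.9629 + 1.5195 + 1.2754) = -8.228
Step 2: Compute augmented objective.
t*f(x) = 0.84*8.87 = 7.4508
Total = 7.4508 - 8.228 = -0.7772


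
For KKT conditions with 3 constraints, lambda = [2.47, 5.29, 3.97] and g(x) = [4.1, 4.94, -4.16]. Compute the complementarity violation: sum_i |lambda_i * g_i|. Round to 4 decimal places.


KKT complementary slackness check:
lambda_1 * g_1 = 2.47 * 4.1 = 10.127
lambda_2 * g_2 = 5.29 * 4.94 = 26.1326
lambda_3 * g_3 = 3.97 * -4.16 = -16.5152
Total violation = 10.127 + 26.1326 + 16.5152 = 52.7748


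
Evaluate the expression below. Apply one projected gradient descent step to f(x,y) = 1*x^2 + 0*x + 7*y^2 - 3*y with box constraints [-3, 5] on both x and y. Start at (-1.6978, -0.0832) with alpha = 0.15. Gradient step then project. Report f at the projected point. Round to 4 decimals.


Step 1: Compute gradient at (-1.6978, -0.0832).
grad_x = 2*1*-1.6978 + 0 = -3.3956
grad_y = 2*7*-0.0832 - 3 = -4.1648
Step 2: Gradient step.
x_raw = -1.6978 - 0.15*-3.3956 = -1.1885
y_raw = -0.0832 - 0.15*-4.1648 = 0.5415
Step 3: Project onto [-3, 5].
x_proj = clip(-1.1885) = -1.1885
y_proj = clip(0.5415) = 0.5415
Step 4: Evaluate f.
f(-1.1885, 0.5415) = 1.8406


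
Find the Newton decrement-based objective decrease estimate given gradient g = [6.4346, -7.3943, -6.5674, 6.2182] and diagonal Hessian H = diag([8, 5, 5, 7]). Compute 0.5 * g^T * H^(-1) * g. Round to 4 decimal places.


Step 1: H is diagonal, so H^(-1) * g = [0.8043, -1.4789, -1.3135, 0.8883].
Step 2: g^T H^(-1) g = sum_i g_i^2 / H_ii
  = (6.4346)^2/8 + (-7.3943)^2/5 + (-6.5674)^2/5 + (6.2182)^2/7
  = 5.1755 + 10.9351 + 8.6261 + 5.5237 = 30.2605
Step 3: Objective decrease = 0.5 * g^T H^(-1) g = 15.1303


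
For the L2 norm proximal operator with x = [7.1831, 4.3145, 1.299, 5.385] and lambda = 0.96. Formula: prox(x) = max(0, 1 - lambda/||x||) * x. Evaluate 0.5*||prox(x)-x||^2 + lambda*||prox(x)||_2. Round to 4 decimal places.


Step 1: Compute ||x||.
||x|| = 10.0448
Step 2: Compute scaling factor.
scale = max(0, 1 - 0.96/10.0448) = 0.9044
Step 3: prox(x) = [6.4966, 3.9022, 1.1749, 4.8703]
||prox(x)|| = 9.0848
Step 4: Proximal objective.
0.5*||prox-x||^2 = 0.4608
lambda*||prox|| = 8.7214
Total = 9.1822


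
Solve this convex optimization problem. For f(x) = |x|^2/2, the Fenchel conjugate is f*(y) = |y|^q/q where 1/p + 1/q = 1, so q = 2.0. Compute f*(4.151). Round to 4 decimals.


The conjugate exponent q satisfies 1/p + 1/q = 1.
p = 2, so q = 2/(2 - 1) = 2.0
|y|^q = 4.151^2.0 = 17.2308
f*(4.151) = 17.2308 / 2.0 = 8.6154


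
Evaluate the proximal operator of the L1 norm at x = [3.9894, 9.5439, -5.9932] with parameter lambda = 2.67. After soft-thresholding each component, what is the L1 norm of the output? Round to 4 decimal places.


Soft-thresholding with lambda = 2.67:
prox(3.9894) = sign(3.9894)*max(|3.9894| - 2.67, 0) = 1.3194
prox(9.5439) = sign(9.5439)*max(|9.5439| - 2.67, 0) = 6.8739
prox(-5.9932) = sign(-5.9932)*max(|-5.9932| - 2.67, 0) = -3.3232
prox(x) = [1.3194, 6.8739, -3.3232]
||prox(x)||_1 = 1.3194 + 6.8739 + 3.3232 = 11.5165


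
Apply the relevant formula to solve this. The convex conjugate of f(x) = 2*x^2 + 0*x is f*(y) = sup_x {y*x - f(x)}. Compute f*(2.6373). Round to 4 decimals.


f*(y) = sup_x {y*x - a*x^2 - b*x} = sup_x {(y-b)*x - a*x^2}
FOC: (y - b) - 2a*x = 0 => x* = (y - b)/(2a)
x* = (2.6373 - 0)/(2*2) = 0.6593
f*(2.6373) = (y-b)^2/(4a) = (2.6373 - 0)^2/(4*2)
= 6.9554/8 = 0.8694


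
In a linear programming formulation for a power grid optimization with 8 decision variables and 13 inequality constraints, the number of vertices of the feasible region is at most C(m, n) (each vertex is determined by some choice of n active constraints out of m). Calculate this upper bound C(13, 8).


Each vertex corresponds to some choice of n active constraints out of m, so the number of vertices is at most C(m, n) = m! / (n!(m-n)!).
m = 13, n = 8
Numerator: 13 * 12 * 11 * 10 * 9 * 8 * 7 * 6
Denominator: 8! = 40320
C(13, 8) = 1287


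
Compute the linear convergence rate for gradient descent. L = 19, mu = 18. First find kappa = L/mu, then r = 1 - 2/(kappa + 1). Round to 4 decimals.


Step 1: Compute the condition number.
kappa = L/mu = 19/18 = 1.0556
Step 2: Compute the convergence rate.
r = 1 - 2/(kappa + 1) = 1 - 2*mu/(L + mu) = (L - mu)/(L + mu) = 1/37 = 0.027


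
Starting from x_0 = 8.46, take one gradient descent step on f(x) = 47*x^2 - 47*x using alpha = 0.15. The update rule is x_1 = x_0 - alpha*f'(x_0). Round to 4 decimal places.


We compute the gradient at x_0 and apply the update.
f'(x) = 94*x - 47
f'(8.46) = 94*8.46 - 47 = 748.24
x_1 = 8.46 - 0.15*748.24 = -103.776


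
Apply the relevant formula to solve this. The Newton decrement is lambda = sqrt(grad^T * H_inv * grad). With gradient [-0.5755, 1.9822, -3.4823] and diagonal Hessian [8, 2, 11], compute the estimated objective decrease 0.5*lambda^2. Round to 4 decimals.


Step 1: H is diagonal, so H^(-1) * g = [-0.0719, 0.9911, -0.3166].
Step 2: g^T H^(-1) g = sum_i g_i^2 / H_ii
  = (-0.5755)^2/8 + (1.9822)^2/2 + (-3.4823)^2/11
  = 0.0414 + 1.9646 + 1.1024 = 3.1084
Step 3: Objective decrease = 0.5 * g^T H^(-1) g = 1.5542


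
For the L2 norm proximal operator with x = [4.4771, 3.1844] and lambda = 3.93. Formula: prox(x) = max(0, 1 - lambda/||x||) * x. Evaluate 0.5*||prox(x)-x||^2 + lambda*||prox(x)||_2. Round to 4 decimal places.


Step 1: Compute ||x||.
||x|| = 5.4941
Step 2: Compute scaling factor.
scale = max(0, 1 - 3.93/5.4941) = 0.2847
Step 3: prox(x) = [1.2746, 0.9065]
||prox(x)|| = 1.5641
Step 4: Proximal objective.
0.5*||prox-x||^2 = 7.7225
lambda*||prox|| = 6.1469
Total = 13.8693


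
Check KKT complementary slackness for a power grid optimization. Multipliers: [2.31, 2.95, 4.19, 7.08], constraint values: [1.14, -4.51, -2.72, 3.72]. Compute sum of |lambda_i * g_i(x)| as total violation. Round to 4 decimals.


KKT complementary slackness check:
lambda_1 * g_1 = 2.31 * 1.14 = 2.6334
lambda_2 * g_2 = 2.95 * -4.51 = -13.3045
lambda_3 * g_3 = 4.19 * -2.72 = -11.3968
lambda_4 * g_4 = 7.08 * 3.72 = 26.3376
Total violation = 2.6334 + 13.3045 + 11.3968 + 26.3376 = 53.6723


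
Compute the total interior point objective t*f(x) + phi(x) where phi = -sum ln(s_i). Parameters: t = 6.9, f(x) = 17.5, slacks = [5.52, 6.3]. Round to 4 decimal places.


Step 1: Compute log-barrier.
ln values: [1.7084, 1.8405]
phi = -(1.7084 + 1.8405) = -3.5489
Step 2: Compute augmented objective.
t*f(x) = 6.9*17.5 = 120.75
Total = 120.75 - 3.5489 = 117.2011


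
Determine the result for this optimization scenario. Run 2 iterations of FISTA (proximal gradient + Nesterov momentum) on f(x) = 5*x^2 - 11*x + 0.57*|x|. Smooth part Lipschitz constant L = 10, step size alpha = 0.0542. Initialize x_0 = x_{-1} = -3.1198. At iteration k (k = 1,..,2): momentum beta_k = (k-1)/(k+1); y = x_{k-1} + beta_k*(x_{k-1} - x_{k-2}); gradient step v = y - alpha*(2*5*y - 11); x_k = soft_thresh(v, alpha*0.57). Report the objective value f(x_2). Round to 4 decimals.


FISTA on f(x) = 5*x^2 - 11*x + 0.57*|x|
L = 10, alpha = 0.0542
Iteration 1: beta = 0.0, y = -3.1198 + 0.0*(-3.1198 + 3.1198) = -3.1198
  grad(y) = -42.198, v = y - alpha*grad = -0.8327
  prox(v) = soft_thresh(-0.8327, 0.0309) = -0.8018
Iteration 2: beta = 0.3333, y = -0.8018 + 0.3333*(-0.8018 + 3.1198) = -0.0291
  grad(y) = -11.291, v = y - alpha*grad = 0.5829
  prox(v) = soft_thresh(0.5829, 0.0309) = 0.552
f(x_2) = 5*0.552^2 - 11*0.552 + 0.57*|0.552| = -4.2337


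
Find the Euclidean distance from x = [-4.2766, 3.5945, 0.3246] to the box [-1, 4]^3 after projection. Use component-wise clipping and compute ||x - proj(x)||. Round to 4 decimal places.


Project each component onto [-1, 4].
clip(-4.2766) = -1.0, clip(3.5945) = 3.5945, clip(0.3246) = 0.3246
Projection = [-1.0, 3.5945, 0.3246]
Squared diffs: [10.7361, 0.0, 0.0]
Distance = sqrt(10.7361) = 3.2766


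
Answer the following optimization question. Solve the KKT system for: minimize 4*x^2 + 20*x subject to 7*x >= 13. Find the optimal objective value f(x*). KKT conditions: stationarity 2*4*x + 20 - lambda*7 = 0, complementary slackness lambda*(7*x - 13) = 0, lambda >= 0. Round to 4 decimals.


Step 1: Try lambda = 0 (constraint inactive).
x_unc = -20/(2*4) = -2.5
Check: 7*-2.5 = -17.5 < 13 -- violated!
Step 2: Constraint must be active: 7*x = 13
x* = 13/7 = 1.8571 (rounded; the exact value 13/7 is used below)
lambda = (2*4*(13/7) + 20)/7 = 4.9796
Step 3: Compute optimal value.
f(x*) = 4*(13/7)^2 + 20*(13/7) = 50.9388


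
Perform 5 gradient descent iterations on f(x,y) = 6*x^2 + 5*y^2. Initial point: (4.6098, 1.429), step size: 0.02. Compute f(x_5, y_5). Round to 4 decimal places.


Gradient descent on f(x,y) = 6*x^2 + 5*y^2.
Starting point: (4.6098, 1.429), alpha = 0.02
Step 1: grad_x = 2*6*4.6098 = 55.3176, grad_y = 2*5*1.429 = 14.29
  x_1 = 4.6098 - 0.02*55.3176 = 3.5034
  y_1 = 1.429 - 0.02*14.29 = 1.1432
Step 2: grad_x = 2*6*3.5034 = 42.0414, grad_y = 2*5*1.1432 = 11.432
  x_2 = 3.5034 - 0.02*42.0414 = 2.6626
  y_2 = 1.1432 - 0.02*11.432 = 0.9146
Step 3: grad_x = 2*6*2.6626 = 31.9514, grad_y = 2*5*0.9146 = 9.1456
  x_3 = 2.6626 - 0.02*31.9514 = 2.0236
  y_3 = 0.9146 - 0.02*9.1456 = 0.7316
Step 4: grad_x = 2*6*2.0236 = 24.2831, grad_y = 2*5*0.7316 = 7.3165
  x_4 = 2.0236 - 0.02*24.2831 = 1.5379
  y_4 = 0.7316 - 0.02*7.3165 = 0.5853
Step 5: grad_x = 2*6*1.5379 = 18.4552, grad_y = 2*5*0.5853 = 5.8532
  x_5 = 1.5379 - 0.02*18.4552 = 1.1688
  y_5 = 0.5853 - 0.02*5.8532 = 0.4683
f(1.1688, 0.4683) = 6*1.1688^2 + 5*0.4683^2 = 9.2932


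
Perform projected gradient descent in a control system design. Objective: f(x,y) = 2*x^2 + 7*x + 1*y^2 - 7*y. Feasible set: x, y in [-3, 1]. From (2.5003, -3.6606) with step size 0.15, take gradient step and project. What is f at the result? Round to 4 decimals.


Step 1: Compute gradient at (2.5003, -3.6606).
grad_x = 2*2*2.5003 + 7 = 17.0012
grad_y = 2*1*-3.6606 - 7 = -14.3212
Step 2: Gradient step.
x_raw = 2.5003 - 0.15*17.0012 = -0.0499
y_raw = -3.6606 - 0.15*-14.3212 = -1.5124
Step 3: Project onto [-3, 1].
x_proj = clip(-0.0499) = -0.0499
y_proj = clip(-1.5124) = -1.5124
Step 4: Evaluate f.
f(-0.0499, -1.5124) = 12.5302


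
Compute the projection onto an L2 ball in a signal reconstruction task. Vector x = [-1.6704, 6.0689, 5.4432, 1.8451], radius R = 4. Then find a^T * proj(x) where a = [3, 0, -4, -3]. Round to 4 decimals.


Step 1: Compute ||x|| (intermediates to 6 decimals).
||x|| = sqrt((-1.6704)^2 + 6.0689^2 + 5.4432^2 + 1.8451^2) = 8.523767
Step 2: Project.
Since ||x|| > R, scale = R/||x|| = 4/8.523767 = 0.469276, proj(x) = scale * x
proj(x) = [-0.783879, 2.847989, 2.554363, 0.865861]
Step 3: Dot product.
a^T * proj(x) = 3*(-0.783879) + 0*2.847989 - 4*2.554363 - 3*0.865861 = -15.1667


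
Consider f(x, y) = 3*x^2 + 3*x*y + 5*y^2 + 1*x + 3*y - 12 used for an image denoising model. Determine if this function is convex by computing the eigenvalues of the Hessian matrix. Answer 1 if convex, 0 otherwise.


The Hessian of f(x,y) = 3*x^2 + 3*x*y + 5*y^2 + 1*x + 3*y - 12 is:
H = [[6, 3], [3, 10]]
Trace = 6 + 10 = 16
Determinant = 6*10 - (3)^2 = 51
Discriminant = (16)^2 - 4*51 = 52.0
Eigenvalues: lambda_1 = 4.3944, lambda_2 = 11.6056
The function is convex.

1


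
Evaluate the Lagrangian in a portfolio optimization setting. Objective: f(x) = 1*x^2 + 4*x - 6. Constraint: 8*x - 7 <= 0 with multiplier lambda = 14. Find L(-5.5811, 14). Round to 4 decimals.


Step 1: Evaluate f(x).
f(-5.5811) = 1*(-5.5811)^2 + 4*(-5.5811) - 6 = 2.8243
Step 2: Evaluate g(x).
g(-5.5811) = 8*-5.5811 - 7 = -51.6488
Step 3: Compute Lagrangian.
L = 2.8243 + 14*-51.6488 = -720.2589


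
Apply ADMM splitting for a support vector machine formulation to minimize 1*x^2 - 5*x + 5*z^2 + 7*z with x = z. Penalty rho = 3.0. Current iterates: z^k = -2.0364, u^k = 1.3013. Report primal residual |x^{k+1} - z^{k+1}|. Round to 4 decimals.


ADMM iteration with rho = 3.0, z^k = -2.0364, u^k = 1.3013
Step 1: x-update.
Minimize 1*x^2 - 5*x + (3.0/2)*(x + 2.0364 + 1.3013)^2
FOC: (2*1 + 3.0)*x = 5 + 3.0*(-2.0364 - 1.3013)
x^{k+1} = -1.0026
Step 2: z-update.
Minimize 5*z^2 + 7*z + (3.0/2)*(-1.0026 - z + 1.3013)^2
FOC: (2*5 + 3.0)*z = -7 + 3.0*(-1.0026 + 1.3013)
z^{k+1} = -0.4695
Step 3: u-update.
u^{k+1} = 1.3013 - 1.0026 + 0.4695 = 0.7682
Step 4: Primal residual = |-1.0026 + 0.4695| = 0.5331


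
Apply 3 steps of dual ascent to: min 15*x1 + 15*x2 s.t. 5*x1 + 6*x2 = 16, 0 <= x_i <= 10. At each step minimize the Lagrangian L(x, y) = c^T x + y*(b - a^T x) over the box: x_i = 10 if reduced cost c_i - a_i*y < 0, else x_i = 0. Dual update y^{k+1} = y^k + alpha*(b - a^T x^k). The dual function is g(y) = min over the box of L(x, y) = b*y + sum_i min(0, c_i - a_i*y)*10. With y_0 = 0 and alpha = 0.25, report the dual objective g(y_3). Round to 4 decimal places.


Dual ascent for LP: min 15*x1 + 15*x2, 5*x1 + 6*x2 = 16, 0 <= x_i <= 10
Step 1: y^k = 0.0, reduced costs: (15.0, 15.0)
  x^k = (0.0, 0.0), subgradient = b - a^T x = 16.0
  y^{k+1} = 0.0 + 0.25*16.0 = 4.0
Step 2: y^k = 4.0, reduced costs: (-5.0, -9.0)
  x^k = (10.0, 10.0), subgradient = b - a^T x = -94.0
  y^{k+1} = 4.0 + 0.25*-94.0 = -19.5
Step 3: y^k = -19.5, reduced costs: (112.5, 132.0)
  x^k = (0.0, 0.0), subgradient = b - a^T x = 16.0
  y^{k+1} = -19.5 + 0.25*16.0 = -15.5
Dual objective at y_3 = -15.5: reduced costs (92.5, 108.0), box minimizer x = (0.0, 0.0)
g(y_3) = b*y + (c1 - a1*y)*x1 + (c2 - a2*y)*x2 = 16*(-15.5) + 92.5*0.0 + 108.0*0.0 = -248.0 + 0.0 + 0.0 = -248.0


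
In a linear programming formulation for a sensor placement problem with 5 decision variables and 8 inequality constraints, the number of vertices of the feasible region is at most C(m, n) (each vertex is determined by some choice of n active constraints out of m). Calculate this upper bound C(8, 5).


Each vertex corresponds to some choice of n active constraints out of m, so the number of vertices is at most C(m, n) = m! / (n!(m-n)!).
m = 8, n = 5
Numerator: 8 * 7 * 6 * 5 * 4
Denominator: 5! = 120
C(8, 5) = 56


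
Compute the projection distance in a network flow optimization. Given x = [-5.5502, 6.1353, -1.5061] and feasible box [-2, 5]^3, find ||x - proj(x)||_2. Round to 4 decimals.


Project each component onto [-2, 5].
clip(-5.5502) = -2.0, clip(6.1353) = 5.0, clip(-1.5061) = -1.5061
Projection = [-2.0, 5.0, -1.5061]
Squared diffs: [12.6039, 1.2889, 0.0]
Distance = sqrt(13.8928) = 3.7273


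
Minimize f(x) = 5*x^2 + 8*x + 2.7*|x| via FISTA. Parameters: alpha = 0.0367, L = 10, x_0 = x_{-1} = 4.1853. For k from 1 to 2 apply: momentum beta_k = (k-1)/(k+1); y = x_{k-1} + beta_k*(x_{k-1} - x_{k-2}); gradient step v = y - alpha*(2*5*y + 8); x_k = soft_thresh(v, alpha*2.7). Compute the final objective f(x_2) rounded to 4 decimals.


FISTA on f(x) = 5*x^2 + 8*x + 2.7*|x|
L = 10, alpha = 0.0367
Iteration 1: beta = 0.0, y = 4.1853 + 0.0*(4.1853 - 4.1853) = 4.1853
  grad(y) = 49.853, v = y - alpha*grad = 2.3557
  prox(v) = soft_thresh(2.3557, 0.0991) = 2.2566
Iteration 2: beta = 0.3333, y = 2.2566 + 0.3333*(2.2566 - 4.1853) = 1.6137
  grad(y) = 24.1371, v = y - alpha*grad = 0.7279
  prox(v) = soft_thresh(0.7279, 0.0991) = 0.6288
f(x_2) = 5*0.6288^2 + 8*0.6288 + 2.7*|0.6288| = 8.7049


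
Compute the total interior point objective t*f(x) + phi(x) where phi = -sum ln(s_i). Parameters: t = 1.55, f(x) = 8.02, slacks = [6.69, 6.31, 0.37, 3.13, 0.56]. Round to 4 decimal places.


Step 1: Compute log-barrier.
ln values: [1.9006, 1.8421, -0.9943, 1.141, -0.5798]
phi = -(1.9006 + 1.8421 - 0.9943 + 1.141 - 0.5798) = -3.3097
Step 2: Compute augmented objective.
t*f(x) = 1.55*8.02 = 12.431
Total = 12.431 - 3.3097 = 9.1213


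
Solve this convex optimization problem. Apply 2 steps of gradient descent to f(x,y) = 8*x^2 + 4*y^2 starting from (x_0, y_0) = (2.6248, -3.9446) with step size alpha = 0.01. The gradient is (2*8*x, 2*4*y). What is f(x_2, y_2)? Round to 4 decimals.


Gradient descent on f(x,y) = 8*x^2 + 4*y^2.
Starting point: (2.6248, -3.9446), alpha = 0.01
Step 1: grad_x = 2*8*2.6248 = 41.9968, grad_y = 2*4*-3.9446 = -31.5568
  x_1 = 2.6248 - 0.01*41.9968 = 2.2048
  y_1 = -3.9446 - 0.01*-31.5568 = -3.629
Step 2: grad_x = 2*8*2.2048 = 35.2773, grad_y = 2*4*-3.629 = -29.0323
  x_2 = 2.2048 - 0.01*35.2773 = 1.8521
  y_2 = -3.629 - 0.01*-29.0323 = -3.3387
f(1.8521, -3.3387) = 8*1.8521^2 + 4*(-3.3387)^2 = 72.0289


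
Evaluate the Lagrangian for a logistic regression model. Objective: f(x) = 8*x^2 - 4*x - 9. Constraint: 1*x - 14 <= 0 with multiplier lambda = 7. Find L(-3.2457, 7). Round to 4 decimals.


Step 1: Evaluate f(x).
f(-3.2457) = 8*(-3.2457)^2 - 4*(-3.2457) - 9 = 88.2593
Step 2: Evaluate g(x).
g(-3.2457) = 1*-3.2457 - 14 = -17.2457
Step 3: Compute Lagrangian.
L = 88.2593 + 7*-17.2457 = -32.4606


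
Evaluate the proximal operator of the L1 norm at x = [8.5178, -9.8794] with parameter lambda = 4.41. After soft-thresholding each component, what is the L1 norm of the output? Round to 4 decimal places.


Soft-thresholding with lambda = 4.41:
prox(8.5178) = sign(8.5178)*max(|8.5178| - 4.41, 0) = 4.1078
prox(-9.8794) = sign(-9.8794)*max(|-9.8794| - 4.41, 0) = -5.4694
prox(x) = [4.1078, -5.4694]
||prox(x)||_1 = 4.1078 + 5.4694 = 9.5772


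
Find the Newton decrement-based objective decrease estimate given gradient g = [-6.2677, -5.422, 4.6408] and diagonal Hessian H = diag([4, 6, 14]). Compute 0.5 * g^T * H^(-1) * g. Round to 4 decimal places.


Step 1: H is diagonal, so H^(-1) * g = [-1.5669, -0.9037, 0.3315].
Step 2: g^T H^(-1) g = sum_i g_i^2 / H_ii
  = (-6.2677)^2/4 + (-5.422)^2/6 + (4.6408)^2/14
  = 9.821 + 4.8997 + 1.5384 = 16.2591
Step 3: Objective decrease = 0.5 * g^T H^(-1) g = 8.1295


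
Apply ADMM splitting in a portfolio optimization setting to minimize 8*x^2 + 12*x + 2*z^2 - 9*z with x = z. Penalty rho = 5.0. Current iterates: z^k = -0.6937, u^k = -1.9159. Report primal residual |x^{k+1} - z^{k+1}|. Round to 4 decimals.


ADMM iteration with rho = 5.0, z^k = -0.6937, u^k = -1.9159
Step 1: x-update.
Minimize 8*x^2 + 12*x + (5.0/2)*(x + 0.6937 - 1.9159)^2
FOC: (2*8 + 5.0)*x = -12 + 5.0*(-0.6937 + 1.9159)
x^{k+1} = -0.2804
Step 2: z-update.
Minimize 2*z^2 - 9*z + (5.0/2)*(-0.2804 - z - 1.9159)^2
FOC: (2*2 + 5.0)*z = 9 + 5.0*(-0.2804 - 1.9159)
z^{k+1} = -0.2202
Step 3: u-update.
u^{k+1} = -1.9159 - 0.2804 + 0.2202 = -1.9761
Step 4: Primal residual = |-0.2804 + 0.2202| = 0.0602


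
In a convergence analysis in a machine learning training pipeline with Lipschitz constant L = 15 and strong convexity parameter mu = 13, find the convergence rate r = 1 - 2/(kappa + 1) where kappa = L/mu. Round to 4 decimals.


Step 1: Compute the condition number.
kappa = L/mu = 15/13 = 1.1538
Step 2: Compute the convergence rate.
r = 1 - 2/(kappa + 1) = 1 - 2*mu/(L + mu) = (L - mu)/(L + mu) = 2/28 = 0.0714


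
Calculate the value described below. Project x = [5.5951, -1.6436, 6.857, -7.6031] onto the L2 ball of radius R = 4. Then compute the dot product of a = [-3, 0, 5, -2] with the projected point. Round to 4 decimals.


Step 1: Compute ||x|| (intermediates to 6 decimals).
||x|| = sqrt(5.5951^2 + (-1.6436)^2 + 6.857^2 + (-7.6031)^2) = 11.782705
Step 2: Project.
Since ||x|| > R, scale = R/||x|| = 4/11.782705 = 0.339481, proj(x) = scale * x
proj(x) = [1.89943, -0.557971, 2.327821, -2.581108]
Step 3: Dot product.
a^T * proj(x) = -3*1.89943 + 0*(-0.557971) + 5*2.327821 - 2*(-2.581108) = 11.103


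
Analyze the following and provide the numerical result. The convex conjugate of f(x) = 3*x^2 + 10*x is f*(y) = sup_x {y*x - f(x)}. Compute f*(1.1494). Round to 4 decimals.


f*(y) = sup_x {y*x - a*x^2 - b*x} = sup_x {(y-b)*x - a*x^2}
FOC: (y - b) - 2a*x = 0 => x* = (y - b)/(2a)
x* = (1.1494 - 10)/(2*3) = -1.4751
f*(1.1494) = (y-b)^2/(4a) = (1.1494 - 10)^2/(4*3)
= 78.3331/12 = 6.5278


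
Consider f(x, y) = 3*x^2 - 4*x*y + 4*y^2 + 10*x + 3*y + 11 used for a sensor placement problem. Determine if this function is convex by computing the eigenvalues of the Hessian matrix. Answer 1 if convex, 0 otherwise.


The Hessian of f(x,y) = 3*x^2 - 4*x*y + 4*y^2 + 10*x + 3*y + 11 is:
H = [[6, -4], [-4, 8]]
Trace = 6 + 8 = 14
Determinant = 6*8 - (-4)^2 = 32
Discriminant = (14)^2 - 4*32 = 68.0
Eigenvalues: lambda_1 = 2.8769, lambda_2 = 11.1231
The function is convex.

1


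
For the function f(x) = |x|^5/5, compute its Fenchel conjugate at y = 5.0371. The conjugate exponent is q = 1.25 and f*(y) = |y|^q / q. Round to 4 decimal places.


The conjugate exponent q satisfies 1/p + 1/q = 1.
p = 5, so q = 5/(5 - 1) = 1.25
|y|^q = 5.0371^1.25 = 7.5462
f*(5.0371) = 7.5462 / 1.25 = 6.0369


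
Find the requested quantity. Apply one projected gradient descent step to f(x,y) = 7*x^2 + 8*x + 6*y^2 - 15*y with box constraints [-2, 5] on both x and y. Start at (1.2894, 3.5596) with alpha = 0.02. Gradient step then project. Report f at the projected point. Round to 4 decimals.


Step 1: Compute gradient at (1.2894, 3.5596).
grad_x = 2*7*1.2894 + 8 = 26.0516
grad_y = 2*6*3.5596 - 15 = 27.7152
Step 2: Gradient step.
x_raw = 1.2894 - 0.02*26.0516 = 0.7684
y_raw = 3.5596 - 0.02*27.7152 = 3.0053
Step 3: Project onto [-2, 5].
x_proj = clip(0.7684) = 0.7684
y_proj = clip(3.0053) = 3.0053
Step 4: Evaluate f.
f(0.7684, 3.0053) = 19.3911


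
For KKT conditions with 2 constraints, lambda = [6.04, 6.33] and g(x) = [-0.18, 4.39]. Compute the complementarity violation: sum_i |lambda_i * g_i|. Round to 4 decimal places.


KKT complementary slackness check:
lambda_1 * g_1 = 6.04 * -0.18 = -1.0872
lambda_2 * g_2 = 6.33 * 4.39 = 27.7887
Total violation = 1.0872 + 27.7887 = 28.8759


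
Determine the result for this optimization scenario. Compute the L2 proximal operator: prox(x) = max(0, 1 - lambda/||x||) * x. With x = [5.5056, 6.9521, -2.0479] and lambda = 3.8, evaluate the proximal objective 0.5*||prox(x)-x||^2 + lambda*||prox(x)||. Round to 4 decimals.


Step 1: Compute ||x||.
||x|| = 9.1015
Step 2: Compute scaling factor.
scale = max(0, 1 - 3.8/9.1015) = 0.5825
Step 3: prox(x) = [3.2069, 4.0495, -1.1929]
||prox(x)|| = 5.3015
Step 4: Proximal objective.
0.5*||prox-x||^2 = 7.22
lambda*||prox|| = 20.1457
Total = 27.3657


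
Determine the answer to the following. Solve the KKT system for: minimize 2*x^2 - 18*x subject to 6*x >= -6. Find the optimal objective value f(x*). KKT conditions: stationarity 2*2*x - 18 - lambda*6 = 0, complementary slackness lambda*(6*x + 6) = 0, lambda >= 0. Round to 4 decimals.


Step 1: Try lambda = 0 (constraint inactive).
Stationarity: 2*2*x - 18 = 0
x* = 18/(2*2) = 4.5
Check constraint: 6*4.5 = 27.0 >= -6 -- satisfied.
Step 2: Compute optimal value.
f(x*) = 2*4.5^2 - 18*4.5 = -40.5


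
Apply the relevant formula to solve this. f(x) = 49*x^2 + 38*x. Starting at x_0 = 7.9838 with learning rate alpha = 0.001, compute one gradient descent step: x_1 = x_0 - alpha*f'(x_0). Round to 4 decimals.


We compute the gradient at x_0 and apply the update.
f'(x) = 98*x + 38
f'(7.9838) = 98*7.9838 + 38 = 820.4124
x_1 = 7.9838 - 0.001*820.4124 = 7.1634


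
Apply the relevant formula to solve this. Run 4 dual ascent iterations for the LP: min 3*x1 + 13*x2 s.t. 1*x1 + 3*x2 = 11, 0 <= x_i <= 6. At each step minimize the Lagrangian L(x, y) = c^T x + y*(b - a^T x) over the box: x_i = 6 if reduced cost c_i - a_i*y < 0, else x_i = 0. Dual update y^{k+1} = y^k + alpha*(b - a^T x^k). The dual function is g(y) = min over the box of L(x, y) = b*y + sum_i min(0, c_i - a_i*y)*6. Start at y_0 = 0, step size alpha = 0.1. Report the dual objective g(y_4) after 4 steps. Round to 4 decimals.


Dual ascent for LP: min 3*x1 + 13*x2, 1*x1 + 3*x2 = 11, 0 <= x_i <= 6
Step 1: y^k = 0.0, reduced costs: (3.0, 13.0)
  x^k = (0.0, 0.0), subgradient = b - a^T x = 11.0
  y^{k+1} = 0.0 + 0.1*11.0 = 1.1
Step 2: y^k = 1.1, reduced costs: (1.9, 9.7)
  x^k = (0.0, 0.0), subgradient = b - a^T x = 11.0
  y^{k+1} = 1.1 + 0.1*11.0 = 2.2
Step 3: y^k = 2.2, reduced costs: (0.8, 6.4)
  x^k = (0.0, 0.0), subgradient = b - a^T x = 11.0
  y^{k+1} = 2.2 + 0.1*11.0 = 3.3
Step 4: y^k = 3.3, reduced costs: (-0.3, 3.1)
  x^k = (6.0, 0.0), subgradient = b - a^T x = 5.0
  y^{k+1} = 3.3 + 0.1*5.0 = 3.8
Dual objective at y_4 = 3.8: reduced costs (-0.8, 1.6), box minimizer x = (6.0, 0.0)
g(y_4) = b*y + (c1 - a1*y)*x1 + (c2 - a2*y)*x2 = 11*3.8 + (-0.8)*6.0 + 1.6*0.0 = 41.8 - 4.8 + 0.0 = 37.0


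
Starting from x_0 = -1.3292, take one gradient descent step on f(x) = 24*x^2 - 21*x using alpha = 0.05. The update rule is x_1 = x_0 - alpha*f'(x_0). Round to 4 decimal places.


We compute the gradient at x_0 and apply the update.
f'(x) = 48*x - 21
f'(-1.3292) = 48*-1.3292 - 21 = -84.8016
x_1 = -1.3292 - 0.05*-84.8016 = 2.9109


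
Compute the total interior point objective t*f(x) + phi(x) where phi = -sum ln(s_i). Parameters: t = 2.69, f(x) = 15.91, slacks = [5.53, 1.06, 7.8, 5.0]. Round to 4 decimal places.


Step 1: Compute log-barrier.
ln values: [1.7102, 0.0583, 2.0541, 1.6094]
phi = -(1.7102 + 0.0583 + 2.0541 + 1.6094) = -5.432
Step 2: Compute augmented objective.
t*f(x) = 2.69*15.91 = 42.7979
Total = 42.7979 - 5.432 = 37.3659


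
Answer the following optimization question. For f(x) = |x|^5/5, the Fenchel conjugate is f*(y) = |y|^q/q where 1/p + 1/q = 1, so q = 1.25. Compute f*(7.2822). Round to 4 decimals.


The conjugate exponent q satisfies 1/p + 1/q = 1.
p = 5, so q = 5/(5 - 1) = 1.25
|y|^q = 7.2822^1.25 = 11.9627
f*(7.2822) = 11.9627 / 1.25 = 9.5701


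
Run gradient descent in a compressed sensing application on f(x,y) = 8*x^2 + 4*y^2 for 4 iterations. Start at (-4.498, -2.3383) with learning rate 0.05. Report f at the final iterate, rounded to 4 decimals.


Gradient descent on f(x,y) = 8*x^2 + 4*y^2.
Starting point: (-4.498, -2.3383), alpha = 0.05
Step 1: grad_x = 2*8*-4.498 = -71.968, grad_y = 2*4*-2.3383 = -18.7064
  x_1 = -4.498 - 0.05*-71.968 = -0.8996
  y_1 = -2.3383 - 0.05*-18.7064 = -1.403
Step 2: grad_x = 2*8*-0.8996 = -14.3936, grad_y = 2*4*-1.403 = -11.2238
  x_2 = -0.8996 - 0.05*-14.3936 = -0.1799
  y_2 = -1.403 - 0.05*-11.2238 = -0.8418
Step 3: grad_x = 2*8*-0.1799 = -2.8787, grad_y = 2*4*-0.8418 = -6.7343
  x_3 = -0.1799 - 0.05*-2.8787 = -0.036
  y_3 = -0.8418 - 0.05*-6.7343 = -0.5051
Step 4: grad_x = 2*8*-0.036 = -0.5757, grad_y = 2*4*-0.5051 = -4.0406
  x_4 = -0.036 - 0.05*-0.5757 = -0.0072
  y_4 = -0.5051 - 0.05*-4.0406 = -0.303
f(-0.0072, -0.303) = 8*(-0.0072)^2 + 4*(-0.303)^2 = 0.3678


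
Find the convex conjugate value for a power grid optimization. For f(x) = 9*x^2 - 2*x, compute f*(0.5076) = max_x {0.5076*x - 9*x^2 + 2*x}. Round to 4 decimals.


f*(y) = sup_x {y*x - a*x^2 - b*x} = sup_x {(y-b)*x - a*x^2}
FOC: (y - b) - 2a*x = 0 => x* = (y - b)/(2a)
x* = (0.5076 + 2)/(2*9) = 0.1393
f*(0.5076) = (y-b)^2/(4a) = (0.5076 + 2)^2/(4*9)
= 6.2881/36 = 0.1747


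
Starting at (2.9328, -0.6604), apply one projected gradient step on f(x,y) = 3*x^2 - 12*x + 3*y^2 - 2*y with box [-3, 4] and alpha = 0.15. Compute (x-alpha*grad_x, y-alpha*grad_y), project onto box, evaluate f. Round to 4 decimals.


Step 1: Compute gradient at (2.9328, -0.6604).
grad_x = 2*3*2.9328 - 12 = 5.5968
grad_y = 2*3*-0.6604 - 2 = -5.9624
Step 2: Gradient step.
x_raw = 2.9328 - 0.15*5.5968 = 2.0933
y_raw = -0.6604 - 0.15*-5.9624 = 0.234
Step 3: Project onto [-3, 4].
x_proj = clip(2.0933) = 2.0933
y_proj = clip(0.234) = 0.234
Step 4: Evaluate f.
f(2.0933, 0.234) = -12.2776


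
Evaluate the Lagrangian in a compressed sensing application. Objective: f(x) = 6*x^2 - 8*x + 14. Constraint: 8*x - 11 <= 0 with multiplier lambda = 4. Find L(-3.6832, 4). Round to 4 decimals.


Step 1: Evaluate f(x).
f(-3.6832) = 6*(-3.6832)^2 - 8*(-3.6832) + 14 = 124.8614
Step 2: Evaluate g(x).
g(-3.6832) = 8*-3.6832 - 11 = -40.4656
Step 3: Compute Lagrangian.
L = 124.8614 + 4*-40.4656 = -37.001


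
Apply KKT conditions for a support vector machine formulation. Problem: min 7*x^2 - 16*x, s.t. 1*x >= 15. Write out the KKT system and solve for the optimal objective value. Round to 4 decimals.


Step 1: Try lambda = 0 (constraint inactive).
x_unc = 16/(2*7) = 1.1429
Check: 1*1.1429 = 1.1429 < 15 -- violated!
Step 2: Constraint must be active: 1*x = 15
x* = 15/1 = 15.0
lambda = (2*7*15.0 - 16)/1 = 194.0
Step 3: Compute optimal value.
f(x*) = 7*15.0^2 - 16*15.0 = 1335.0


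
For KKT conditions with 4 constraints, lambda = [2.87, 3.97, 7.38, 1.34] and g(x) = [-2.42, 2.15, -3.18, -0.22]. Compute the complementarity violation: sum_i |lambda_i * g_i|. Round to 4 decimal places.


KKT complementary slackness check:
lambda_1 * g_1 = 2.87 * -2.42 = -6.9454
lambda_2 * g_2 = 3.97 * 2.15 = 8.5355
lambda_3 * g_3 = 7.38 * -3.18 = -23.4684
lambda_4 * g_4 = 1.34 * -0.22 = -0.2948
Total violation = 6.9454 + 8.5355 + 23.4684 + 0.2948 = 39.2441


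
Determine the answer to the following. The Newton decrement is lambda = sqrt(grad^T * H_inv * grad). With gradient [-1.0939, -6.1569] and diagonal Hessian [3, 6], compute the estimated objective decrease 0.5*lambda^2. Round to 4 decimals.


Step 1: H is diagonal, so H^(-1) * g = [-0.3646, -1.0262].
Step 2: g^T H^(-1) g = sum_i g_i^2 / H_ii
  = (-1.0939)^2/3 + (-6.1569)^2/6
  = 0.3989 + 6.3179 = 6.7168
Step 3: Objective decrease = 0.5 * g^T H^(-1) g = 3.3584


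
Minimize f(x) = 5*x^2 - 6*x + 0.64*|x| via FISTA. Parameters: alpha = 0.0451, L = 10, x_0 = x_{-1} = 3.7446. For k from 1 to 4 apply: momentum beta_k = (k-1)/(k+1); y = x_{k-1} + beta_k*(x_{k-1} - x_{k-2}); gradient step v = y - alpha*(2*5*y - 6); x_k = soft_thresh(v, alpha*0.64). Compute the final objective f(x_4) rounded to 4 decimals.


FISTA on f(x) = 5*x^2 - 6*x + 0.64*|x|
L = 10, alpha = 0.0451
Iteration 1: beta = 0.0, y = 3.7446 + 0.0*(3.7446 - 3.7446) = 3.7446
  grad(y) = 31.446, v = y - alpha*grad = 2.3264
  prox(v) = soft_thresh(2.3264, 0.0289) = 2.2975
Iteration 2: beta = 0.3333, y = 2.2975 + 0.3333*(2.2975 - 3.7446) = 1.8152
  grad(y) = 12.1516, v = y - alpha*grad = 1.2671
  prox(v) = soft_thresh(1.2671, 0.0289) = 1.2383
Iteration 3: beta = 0.5, y = 1.2383 + 0.5*(1.2383 - 2.2975) = 0.7086
  grad(y) = 1.0863, v = y - alpha*grad = 0.6596
  prox(v) = soft_thresh(0.6596, 0.0289) = 0.6308
Iteration 4: beta = 0.6, y = 0.6308 + 0.6*(0.6308 - 1.2383) = 0.2663
  grad(y) = -3.3372, v = y - alpha*grad = 0.4168
  prox(v) = soft_thresh(0.4168, 0.0289) = 0.3879
f(x_4) = 5*0.3879^2 - 6*0.3879 + 0.64*|0.3879| = -1.3268


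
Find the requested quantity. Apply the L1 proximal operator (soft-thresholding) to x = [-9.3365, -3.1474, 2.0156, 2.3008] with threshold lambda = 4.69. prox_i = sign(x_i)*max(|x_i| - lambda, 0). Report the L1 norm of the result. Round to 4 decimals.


Soft-thresholding with lambda = 4.69:
prox(-9.3365) = sign(-9.3365)*max(|-9.3365| - 4.69, 0) = -4.6465
prox(-3.1474) = sign(-3.1474)*max(|-3.1474| - 4.69, 0) = 0.0
prox(2.0156) = sign(2.0156)*max(|2.0156| - 4.69, 0) = 0.0
prox(2.3008) = sign(2.3008)*max(|2.3008| - 4.69, 0) = 0.0
prox(x) = [-4.6465, 0.0, 0.0, 0.0]
||prox(x)||_1 = 4.6465 + 0.0 + 0.0 + 0.0 = 4.6465


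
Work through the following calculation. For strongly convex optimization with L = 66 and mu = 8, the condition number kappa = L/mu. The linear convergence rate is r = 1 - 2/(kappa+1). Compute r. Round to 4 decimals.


Step 1: Compute the condition number.
kappa = L/mu = 66/8 = 8.25
Step 2: Compute the convergence rate.
r = 1 - 2/(kappa + 1) = 1 - 2*mu/(L + mu) = (L - mu)/(L + mu) = 58/74 = 0.7838


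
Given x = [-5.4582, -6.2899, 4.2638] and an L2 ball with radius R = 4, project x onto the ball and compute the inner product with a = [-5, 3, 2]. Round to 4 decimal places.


Step 1: Compute ||x|| (intermediates to 6 decimals).
||x|| = sqrt((-5.4582)^2 + (-6.2899)^2 + 4.2638^2) = 9.356002
Step 2: Project.
Since ||x|| > R, scale = R/||x|| = 4/9.356002 = 0.427533, proj(x) = scale * x
proj(x) = [-2.333561, -2.68914, 1.822915]
Step 3: Dot product.
a^T * proj(x) = -5*(-2.333561) + 3*(-2.68914) + 2*1.822915 = 7.2462


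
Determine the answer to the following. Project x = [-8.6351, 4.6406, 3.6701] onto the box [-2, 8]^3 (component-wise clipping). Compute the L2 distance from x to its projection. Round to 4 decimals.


Project each component onto [-2, 8].
clip(-8.6351) = -2.0, clip(4.6406) = 4.6406, clip(3.6701) = 3.6701
Projection = [-2.0, 4.6406, 3.6701]
Squared diffs: [44.0246, 0.0, 0.0]
Distance = sqrt(44.0246) = 6.6351


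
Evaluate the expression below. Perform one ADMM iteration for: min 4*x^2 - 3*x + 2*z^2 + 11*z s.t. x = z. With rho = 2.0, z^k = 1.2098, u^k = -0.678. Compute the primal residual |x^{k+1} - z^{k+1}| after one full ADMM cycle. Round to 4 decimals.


ADMM iteration with rho = 2.0, z^k = 1.2098, u^k = -0.678
Step 1: x-update.
Minimize 4*x^2 - 3*x + (2.0/2)*(x - 1.2098 - 0.678)^2
FOC: (2*4 + 2.0)*x = 3 + 2.0*(1.2098 + 0.678)
x^{k+1} = 0.6776
Step 2: z-update.
Minimize 2*z^2 + 11*z + (2.0/2)*(0.6776 - z - 0.678)^2
FOC: (2*2 + 2.0)*z = -11 + 2.0*(0.6776 - 0.678)
z^{k+1} = -1.8335
Step 3: u-update.
u^{k+1} = -0.678 + 0.6776 + 1.8335 = 1.833
Step 4: Primal residual = |0.6776 + 1.8335| = 2.511
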